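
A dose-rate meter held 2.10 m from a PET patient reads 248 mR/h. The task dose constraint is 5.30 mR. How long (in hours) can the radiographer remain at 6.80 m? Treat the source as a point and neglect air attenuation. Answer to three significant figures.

0.224 h

Since intensity falls as 1/r², rate at 6.80 m:
(2.10/6.80)² = 0.09537, so 248 × 0.09537 = 23.65 mR/h.
Stay time = 5.30 mR ÷ 23.65 mR/h = 0.2241 h.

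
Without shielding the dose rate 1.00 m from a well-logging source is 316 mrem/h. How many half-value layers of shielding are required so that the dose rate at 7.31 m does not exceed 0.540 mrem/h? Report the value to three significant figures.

3.45 half-value layers

At 7.31 m, distance alone gives 316 × (1.00/7.31)² = 316 × 0.01871 = 5.912 mrem/h.
Further attenuation needed: 5.912/0.540 = 10.95.
n = log₂(10.95) = 3.453 half-value layers.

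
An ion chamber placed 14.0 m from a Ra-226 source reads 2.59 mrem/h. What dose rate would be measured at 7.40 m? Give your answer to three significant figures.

9.27 mrem/h

Applying the 1/r² law, scaling from 14.0 m to 7.40 m:
(14.0/7.40)² = 3.579, so 2.59 × 3.579 = 9.270 mrem/h.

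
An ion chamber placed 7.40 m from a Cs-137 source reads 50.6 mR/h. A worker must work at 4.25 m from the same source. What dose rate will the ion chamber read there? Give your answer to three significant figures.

Using I₁d₁² = I₂d₂², scaling from 7.40 m to 4.25 m:
(7.40/4.25)² = 3.032, so 50.6 × 3.032 = 153.4 mR/h.

153 mR/h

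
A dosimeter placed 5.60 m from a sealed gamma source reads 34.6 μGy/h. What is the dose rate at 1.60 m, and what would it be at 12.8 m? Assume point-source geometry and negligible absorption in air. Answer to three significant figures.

424 μGy/h; 6.62 μGy/h

By the inverse-square law,
At 1.60 m: 34.6 × (5.60/1.60)² = 34.6 × 12.25 = 423.9 μGy/h
At 12.8 m: 423.9 × (1.60/12.8)² = 423.9 × 0.01562 = 6.621 μGy/h.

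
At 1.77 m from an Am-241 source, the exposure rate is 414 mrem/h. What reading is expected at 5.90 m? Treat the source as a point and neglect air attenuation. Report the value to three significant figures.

Since intensity falls as 1/r², the rate at 5.90 m is
414 × (1.77/5.90)² = 414 × 0.09000 = 37.26 mrem/h.

37.3 mrem/h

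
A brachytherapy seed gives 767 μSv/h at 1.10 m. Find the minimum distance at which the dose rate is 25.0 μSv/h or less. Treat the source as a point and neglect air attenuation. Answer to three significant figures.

Since intensity falls as 1/r², d₂ = d₁·√(I₁/I₂).
I₁/I₂ = 767/25.0 = 30.68, so d₂ = 1.10 × √30.68 = 6.093 m.

6.09 m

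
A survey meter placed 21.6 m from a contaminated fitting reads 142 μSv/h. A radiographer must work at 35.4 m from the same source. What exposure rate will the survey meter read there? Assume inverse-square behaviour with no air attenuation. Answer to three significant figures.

Applying the 1/r² law, scaling from 21.6 m to 35.4 m:
(21.6/35.4)² = 0.3723, so 142 × 0.3723 = 52.87 μSv/h.

52.9 μSv/h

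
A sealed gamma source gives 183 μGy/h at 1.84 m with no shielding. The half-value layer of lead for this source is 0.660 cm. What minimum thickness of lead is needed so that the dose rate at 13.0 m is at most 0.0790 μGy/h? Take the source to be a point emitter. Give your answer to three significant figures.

At 13.0 m, distance alone gives 183 × (1.84/13.0)² = 183 × 0.02003 = 3.665 μGy/h.
Further attenuation needed: 3.665/0.0790 = 46.39.
n = log₂(46.39) = 5.536 half-value layers.
Thickness = 5.536 × 0.660 cm = 3.654 cm.

3.65 cm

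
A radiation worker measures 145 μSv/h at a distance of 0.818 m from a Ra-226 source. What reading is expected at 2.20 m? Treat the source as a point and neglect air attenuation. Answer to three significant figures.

20.0 μSv/h

Since intensity falls as 1/r², the rate at 2.20 m is
(0.818/2.20)² = 0.1382, so 145 × 0.1382 = 20.04 μSv/h.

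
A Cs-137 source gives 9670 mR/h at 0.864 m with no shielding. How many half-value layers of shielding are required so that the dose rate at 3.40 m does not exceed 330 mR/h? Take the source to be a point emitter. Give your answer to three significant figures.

At 3.40 m, distance alone gives 9670 × (0.864/3.40)² = 9670 × 0.06458 = 624.5 mR/h.
Further attenuation needed: 624.5/330 = 1.892.
n = log₂(1.892) = 0.9199 half-value layers.

0.920 half-value layers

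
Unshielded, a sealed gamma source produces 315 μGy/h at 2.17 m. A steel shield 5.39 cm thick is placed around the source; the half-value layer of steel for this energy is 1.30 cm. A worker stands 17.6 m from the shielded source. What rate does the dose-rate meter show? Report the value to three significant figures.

Distance alone: (2.17/17.6)² = 0.01520, so 315 × 0.01520 = 4.788 μGy/h.
Shield: 5.39/1.30 = 4.146 half-value layers → attenuation 2^(−4.146) = 0.05648.
Combined: 4.788 × 0.05648 = 0.2704 μGy/h.

0.270 μGy/h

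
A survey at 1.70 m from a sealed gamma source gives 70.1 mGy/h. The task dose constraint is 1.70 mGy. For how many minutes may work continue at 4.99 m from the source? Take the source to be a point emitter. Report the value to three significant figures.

Using I₁d₁² = I₂d₂², rate at 4.99 m:
70.1 × (1.70/4.99)² = 70.1 × 0.1161 = 8.139 mGy/h.
Stay time = 1.70 mGy ÷ 8.139 mGy/h = 0.2089 h = 12.53 min.

12.5 min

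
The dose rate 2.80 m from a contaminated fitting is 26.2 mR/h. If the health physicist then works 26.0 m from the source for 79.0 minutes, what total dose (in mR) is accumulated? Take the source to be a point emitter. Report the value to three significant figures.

0.400 mR

Intensity scales as (d₁/d₂)², so rate at 26.0 m:
26.2 × (2.80/26.0)² = 26.2 × 0.01160 = 0.3039 mR/h.
Dose = rate × time = 0.3039 mR/h × 1.317 h = 0.4002 mR.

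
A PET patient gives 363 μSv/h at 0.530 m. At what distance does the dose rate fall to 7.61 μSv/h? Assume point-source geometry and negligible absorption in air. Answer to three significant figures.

Since intensity falls as 1/r², d₂ = d₁·√(I₁/I₂).
I₁/I₂ = 363/7.61 = 47.70, so d₂ = 0.530 × √47.70 = 3.660 m.

3.66 m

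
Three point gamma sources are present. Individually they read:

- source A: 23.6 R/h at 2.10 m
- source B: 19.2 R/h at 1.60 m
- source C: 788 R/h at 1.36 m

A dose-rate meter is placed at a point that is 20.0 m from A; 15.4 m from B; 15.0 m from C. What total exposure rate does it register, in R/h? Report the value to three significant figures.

By superposition, sum each source's inverse-square contribution:
A: 23.6 × (2.10/20.0)² = 0.2602 R/h
B: 19.2 × (1.60/15.4)² = 0.2073 R/h
C: 788 × (1.36/15.0)² = 6.478 R/h
Total = 0.2602 + 0.2073 + 6.478 = 6.946 R/h.

6.95 R/h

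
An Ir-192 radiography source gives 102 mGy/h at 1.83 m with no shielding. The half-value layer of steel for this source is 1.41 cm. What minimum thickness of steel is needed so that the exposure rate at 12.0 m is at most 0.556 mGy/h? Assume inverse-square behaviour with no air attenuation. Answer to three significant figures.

2.95 cm

At 12.0 m, distance alone gives 102 × (1.83/12.0)² = 102 × 0.02326 = 2.373 mGy/h.
Further attenuation needed: 2.373/0.556 = 4.268.
n = log₂(4.268) = 2.094 half-value layers.
Thickness = 2.094 × 1.41 cm = 2.953 cm.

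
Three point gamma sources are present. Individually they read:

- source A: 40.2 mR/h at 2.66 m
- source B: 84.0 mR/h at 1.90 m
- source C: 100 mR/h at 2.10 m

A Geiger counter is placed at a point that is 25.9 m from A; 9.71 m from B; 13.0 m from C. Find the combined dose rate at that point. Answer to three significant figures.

By superposition, sum each source's inverse-square contribution:
A: 40.2 × (2.66/25.9)² = 0.4240 mR/h
B: 84.0 × (1.90/9.71)² = 3.216 mR/h
C: 100 × (2.10/13.0)² = 2.609 mR/h
Total = 0.4240 + 3.216 + 2.609 = 6.249 mR/h.

6.25 mR/h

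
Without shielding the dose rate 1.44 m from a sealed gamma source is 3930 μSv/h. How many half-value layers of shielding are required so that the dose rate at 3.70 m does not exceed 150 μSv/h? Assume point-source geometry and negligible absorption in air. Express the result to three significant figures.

At 3.70 m, distance alone gives 3930 × (1.44/3.70)² = 3930 × 0.1515 = 595.4 μSv/h.
Further attenuation needed: 595.4/150 = 3.969.
n = log₂(3.969) = 1.989 half-value layers.

1.99 half-value layers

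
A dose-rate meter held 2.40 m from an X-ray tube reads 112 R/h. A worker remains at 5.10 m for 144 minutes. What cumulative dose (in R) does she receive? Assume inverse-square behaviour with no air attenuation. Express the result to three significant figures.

Since intensity falls as 1/r², rate at 5.10 m:
(2.40/5.10)² = 0.2215, so 112 × 0.2215 = 24.81 R/h.
Dose = rate × time = 24.81 R/h × 2.400 h = 59.54 R.

59.5 R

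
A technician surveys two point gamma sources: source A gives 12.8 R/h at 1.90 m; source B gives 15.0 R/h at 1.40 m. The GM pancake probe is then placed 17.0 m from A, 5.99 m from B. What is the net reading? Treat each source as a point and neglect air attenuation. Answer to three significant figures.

0.979 R/h

Each source contributes Iᵢ·(dᵢ/rᵢ)²; contributions add.
A: 12.8 × (1.90/17.0)² = 0.1599 R/h
B: 15.0 × (1.40/5.99)² = 0.8194 R/h
Total = 0.1599 + 0.8194 = 0.9793 R/h.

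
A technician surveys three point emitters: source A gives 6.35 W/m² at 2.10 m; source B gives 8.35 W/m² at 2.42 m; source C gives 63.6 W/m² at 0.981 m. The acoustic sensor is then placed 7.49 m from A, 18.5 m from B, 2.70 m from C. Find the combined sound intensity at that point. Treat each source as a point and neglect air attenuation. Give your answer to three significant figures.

9.04 W/m²

By superposition, sum each source's inverse-square contribution:
A: 6.35 × (2.10/7.49)² = 0.4992 W/m²
B: 8.35 × (2.42/18.5)² = 0.1429 W/m²
C: 63.6 × (0.981/2.70)² = 8.396 W/m²
Total = 0.4992 + 0.1429 + 8.396 = 9.038 W/m².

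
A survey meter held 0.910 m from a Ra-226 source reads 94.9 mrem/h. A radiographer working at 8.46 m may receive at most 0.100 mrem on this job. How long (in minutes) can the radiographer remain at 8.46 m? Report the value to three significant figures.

Using I₁d₁² = I₂d₂², rate at 8.46 m:
(0.910/8.46)² = 0.01157, so 94.9 × 0.01157 = 1.098 mrem/h.
Stay time = 0.100 mrem ÷ 1.098 mrem/h = 0.09107 h = 5.464 min.

5.46 min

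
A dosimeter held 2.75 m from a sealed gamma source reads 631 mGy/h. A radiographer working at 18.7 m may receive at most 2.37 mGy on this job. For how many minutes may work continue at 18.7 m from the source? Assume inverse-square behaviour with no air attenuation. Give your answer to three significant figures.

By the inverse-square law, rate at 18.7 m:
(2.75/18.7)² = 0.02163, so 631 × 0.02163 = 13.65 mGy/h.
Stay time = 2.37 mGy ÷ 13.65 mGy/h = 0.1736 h = 10.42 min.

10.4 min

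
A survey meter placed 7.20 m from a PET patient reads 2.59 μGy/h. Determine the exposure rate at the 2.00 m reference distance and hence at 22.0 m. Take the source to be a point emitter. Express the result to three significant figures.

33.6 μGy/h; 0.277 μGy/h

Applying the 1/r² law,
At 2.00 m: (7.20/2.00)² = 12.96, so 2.59 × 12.96 = 33.57 μGy/h
At 22.0 m: 33.57 × (2.00/22.0)² = 33.57 × 0.008264 = 0.2774 μGy/h.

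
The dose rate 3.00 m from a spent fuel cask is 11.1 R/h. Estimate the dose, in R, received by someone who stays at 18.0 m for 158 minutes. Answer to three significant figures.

0.812 R

Intensity scales as (d₁/d₂)², so rate at 18.0 m:
(3.00/18.0)² = 0.02778, so 11.1 × 0.02778 = 0.3084 R/h.
Dose = rate × time = 0.3084 R/h × 2.633 h = 0.8120 R.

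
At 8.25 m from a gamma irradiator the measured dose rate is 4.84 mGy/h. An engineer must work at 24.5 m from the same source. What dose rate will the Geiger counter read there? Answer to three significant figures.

0.549 mGy/h

Applying the 1/r² law, scaling from 8.25 m to 24.5 m:
(8.25/24.5)² = 0.1134, so 4.84 × 0.1134 = 0.5489 mGy/h.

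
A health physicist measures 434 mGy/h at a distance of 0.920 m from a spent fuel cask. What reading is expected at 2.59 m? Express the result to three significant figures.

54.8 mGy/h

By the inverse-square law, the rate at 2.59 m is
(0.920/2.59)² = 0.1262, so 434 × 0.1262 = 54.77 mGy/h.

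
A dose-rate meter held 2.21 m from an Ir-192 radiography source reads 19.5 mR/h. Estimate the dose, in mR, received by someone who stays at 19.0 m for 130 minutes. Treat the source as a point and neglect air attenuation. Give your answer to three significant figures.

0.572 mR

By the inverse-square law, rate at 19.0 m:
(2.21/19.0)² = 0.01353, so 19.5 × 0.01353 = 0.2638 mR/h.
Dose = rate × time = 0.2638 mR/h × 2.167 h = 0.5717 mR.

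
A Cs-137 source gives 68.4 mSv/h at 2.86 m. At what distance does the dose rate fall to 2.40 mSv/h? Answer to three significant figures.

By the inverse-square law, d₂ = d₁·√(I₁/I₂).
I₁/I₂ = 68.4/2.40 = 28.50, so d₂ = 2.86 × √28.50 = 15.27 m.

15.3 m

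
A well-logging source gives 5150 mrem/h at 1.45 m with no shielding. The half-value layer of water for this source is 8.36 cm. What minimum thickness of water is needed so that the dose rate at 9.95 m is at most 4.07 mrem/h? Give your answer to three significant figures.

At 9.95 m, distance alone gives (1.45/9.95)² = 0.02124, so 5150 × 0.02124 = 109.4 mrem/h.
Further attenuation needed: 109.4/4.07 = 26.88.
n = log₂(26.88) = 4.748 half-value layers.
Thickness = 4.748 × 8.36 cm = 39.69 cm.

39.7 cm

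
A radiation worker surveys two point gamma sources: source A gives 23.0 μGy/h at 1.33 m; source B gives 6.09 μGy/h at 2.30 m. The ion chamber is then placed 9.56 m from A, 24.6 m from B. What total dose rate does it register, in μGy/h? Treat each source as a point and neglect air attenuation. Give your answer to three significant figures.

0.498 μGy/h

By superposition, sum each source's inverse-square contribution:
A: 23.0 × (1.33/9.56)² = 0.4452 μGy/h
B: 6.09 × (2.30/24.6)² = 0.05324 μGy/h
Total = 0.4452 + 0.05324 = 0.4984 μGy/h.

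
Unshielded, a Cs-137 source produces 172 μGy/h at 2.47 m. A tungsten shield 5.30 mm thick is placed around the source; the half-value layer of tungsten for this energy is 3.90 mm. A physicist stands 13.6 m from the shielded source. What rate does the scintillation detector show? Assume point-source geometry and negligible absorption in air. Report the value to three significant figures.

Distance alone: 172 × (2.47/13.6)² = 172 × 0.03298 = 5.673 μGy/h.
Shield: 5.30/3.90 = 1.359 half-value layers → attenuation 2^(−1.359) = 0.3899.
Combined: 5.673 × 0.3899 = 2.212 μGy/h.

2.21 μGy/h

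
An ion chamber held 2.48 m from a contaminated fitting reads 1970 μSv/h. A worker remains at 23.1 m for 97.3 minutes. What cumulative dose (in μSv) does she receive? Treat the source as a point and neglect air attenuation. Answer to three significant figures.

Since intensity falls as 1/r², rate at 23.1 m:
(2.48/23.1)² = 0.01153, so 1970 × 0.01153 = 22.71 μSv/h.
Dose = rate × time = 22.71 μSv/h × 1.622 h = 36.84 μSv.

36.8 μSv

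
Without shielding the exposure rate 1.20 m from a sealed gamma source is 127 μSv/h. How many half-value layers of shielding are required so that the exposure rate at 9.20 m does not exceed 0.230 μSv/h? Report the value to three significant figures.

At 9.20 m, distance alone gives 127 × (1.20/9.20)² = 127 × 0.01701 = 2.160 μSv/h.
Further attenuation needed: 2.160/0.230 = 9.391.
n = log₂(9.391) = 3.231 half-value layers.

3.23 half-value layers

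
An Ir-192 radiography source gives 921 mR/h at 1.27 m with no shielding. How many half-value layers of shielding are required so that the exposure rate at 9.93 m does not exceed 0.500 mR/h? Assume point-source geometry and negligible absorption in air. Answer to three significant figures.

4.91 half-value layers

At 9.93 m, distance alone gives (1.27/9.93)² = 0.01636, so 921 × 0.01636 = 15.07 mR/h.
Further attenuation needed: 15.07/0.500 = 30.14.
n = log₂(30.14) = 4.914 half-value layers.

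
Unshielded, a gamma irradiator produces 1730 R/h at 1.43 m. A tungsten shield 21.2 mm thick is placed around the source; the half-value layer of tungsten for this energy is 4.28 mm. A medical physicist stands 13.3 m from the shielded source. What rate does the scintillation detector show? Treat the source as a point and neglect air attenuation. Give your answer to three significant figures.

0.646 R/h

Distance alone: 1730 × (1.43/13.3)² = 1730 × 0.01156 = 20.00 R/h.
Shield: 21.2/4.28 = 4.953 half-value layers → attenuation 2^(−4.953) = 0.03228.
Combined: 20.00 × 0.03228 = 0.6456 R/h.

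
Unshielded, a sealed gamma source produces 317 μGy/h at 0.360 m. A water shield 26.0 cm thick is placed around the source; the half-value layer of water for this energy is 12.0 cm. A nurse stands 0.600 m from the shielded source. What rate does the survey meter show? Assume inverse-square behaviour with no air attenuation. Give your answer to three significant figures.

Distance alone: (0.360/0.600)² = 0.3600, so 317 × 0.3600 = 114.1 μGy/h.
Shield: 26.0/12.0 = 2.167 half-value layers → attenuation 2^(−2.167) = 0.2227.
Combined: 114.1 × 0.2227 = 25.41 μGy/h.

25.4 μGy/h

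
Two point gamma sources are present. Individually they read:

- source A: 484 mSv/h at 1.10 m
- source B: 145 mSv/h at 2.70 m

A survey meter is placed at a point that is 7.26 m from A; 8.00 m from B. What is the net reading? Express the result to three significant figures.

By superposition, sum each source's inverse-square contribution:
A: 484 × (1.10/7.26)² = 11.11 mSv/h
B: 145 × (2.70/8.00)² = 16.52 mSv/h
Total = 11.11 + 16.52 = 27.63 mSv/h.

27.6 mSv/h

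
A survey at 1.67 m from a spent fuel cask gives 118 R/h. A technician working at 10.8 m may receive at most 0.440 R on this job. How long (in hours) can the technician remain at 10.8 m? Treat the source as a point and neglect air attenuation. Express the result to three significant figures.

0.156 h

Since intensity falls as 1/r², rate at 10.8 m:
118 × (1.67/10.8)² = 118 × 0.02391 = 2.821 R/h.
Stay time = 0.440 R ÷ 2.821 R/h = 0.1560 h.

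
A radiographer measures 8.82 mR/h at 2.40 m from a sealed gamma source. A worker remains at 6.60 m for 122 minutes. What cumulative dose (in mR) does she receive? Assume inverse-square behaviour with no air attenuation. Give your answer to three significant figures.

2.37 mR

Since intensity falls as 1/r², rate at 6.60 m:
8.82 × (2.40/6.60)² = 8.82 × 0.1322 = 1.166 mR/h.
Dose = rate × time = 1.166 mR/h × 2.033 h = 2.370 mR.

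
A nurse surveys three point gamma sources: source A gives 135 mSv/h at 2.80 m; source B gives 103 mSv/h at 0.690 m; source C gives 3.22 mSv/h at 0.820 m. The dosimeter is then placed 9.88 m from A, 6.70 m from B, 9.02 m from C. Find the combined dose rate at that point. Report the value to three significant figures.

Each source contributes Iᵢ·(dᵢ/rᵢ)²; contributions add.
A: 135 × (2.80/9.88)² = 10.84 mSv/h
B: 103 × (0.690/6.70)² = 1.092 mSv/h
C: 3.22 × (0.820/9.02)² = 0.02661 mSv/h
Total = 10.84 + 1.092 + 0.02661 = 11.96 mSv/h.

12.0 mSv/h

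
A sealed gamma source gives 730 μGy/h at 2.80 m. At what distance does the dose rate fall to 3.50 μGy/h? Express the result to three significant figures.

Applying the 1/r² law, d₂ = d₁·√(I₁/I₂).
I₁/I₂ = 730/3.50 = 208.6, so d₂ = 2.80 × √208.6 = 40.44 m.

40.4 m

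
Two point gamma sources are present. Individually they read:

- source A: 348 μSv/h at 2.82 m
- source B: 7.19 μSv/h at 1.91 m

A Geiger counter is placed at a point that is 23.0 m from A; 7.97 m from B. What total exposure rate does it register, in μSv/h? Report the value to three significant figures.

By superposition, sum each source's inverse-square contribution:
A: 348 × (2.82/23.0)² = 5.231 μSv/h
B: 7.19 × (1.91/7.97)² = 0.4129 μSv/h
Total = 5.231 + 0.4129 = 5.644 μSv/h.

5.64 μSv/h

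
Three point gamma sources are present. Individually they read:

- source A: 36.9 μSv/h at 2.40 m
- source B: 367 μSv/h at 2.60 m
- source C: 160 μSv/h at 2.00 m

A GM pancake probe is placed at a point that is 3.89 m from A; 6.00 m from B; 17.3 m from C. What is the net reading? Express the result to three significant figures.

85.1 μSv/h

By superposition, sum each source's inverse-square contribution:
A: 36.9 × (2.40/3.89)² = 14.05 μSv/h
B: 367 × (2.60/6.00)² = 68.91 μSv/h
C: 160 × (2.00/17.3)² = 2.138 μSv/h
Total = 14.05 + 68.91 + 2.138 = 85.10 μSv/h.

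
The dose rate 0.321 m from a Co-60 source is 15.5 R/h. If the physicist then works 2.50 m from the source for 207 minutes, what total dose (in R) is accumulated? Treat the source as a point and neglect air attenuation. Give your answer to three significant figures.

0.882 R

Since intensity falls as 1/r², rate at 2.50 m:
15.5 × (0.321/2.50)² = 15.5 × 0.01649 = 0.2556 R/h.
Dose = rate × time = 0.2556 R/h × 3.450 h = 0.8818 R.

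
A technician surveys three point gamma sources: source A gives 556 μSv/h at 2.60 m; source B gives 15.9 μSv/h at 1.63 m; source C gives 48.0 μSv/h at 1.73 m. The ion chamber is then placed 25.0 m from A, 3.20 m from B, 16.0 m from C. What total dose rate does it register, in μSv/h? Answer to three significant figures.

By superposition, sum each source's inverse-square contribution:
A: 556 × (2.60/25.0)² = 6.014 μSv/h
B: 15.9 × (1.63/3.20)² = 4.125 μSv/h
C: 48.0 × (1.73/16.0)² = 0.5612 μSv/h
Total = 6.014 + 4.125 + 0.5612 = 10.70 μSv/h.

10.7 μSv/h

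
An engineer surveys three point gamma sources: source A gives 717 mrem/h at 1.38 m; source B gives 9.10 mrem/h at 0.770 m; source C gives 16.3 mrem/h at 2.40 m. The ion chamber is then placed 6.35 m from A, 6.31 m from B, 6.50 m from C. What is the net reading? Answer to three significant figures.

By superposition, sum each source's inverse-square contribution:
A: 717 × (1.38/6.35)² = 33.86 mrem/h
B: 9.10 × (0.770/6.31)² = 0.1355 mrem/h
C: 16.3 × (2.40/6.50)² = 2.222 mrem/h
Total = 33.86 + 0.1355 + 2.222 = 36.22 mrem/h.

36.2 mrem/h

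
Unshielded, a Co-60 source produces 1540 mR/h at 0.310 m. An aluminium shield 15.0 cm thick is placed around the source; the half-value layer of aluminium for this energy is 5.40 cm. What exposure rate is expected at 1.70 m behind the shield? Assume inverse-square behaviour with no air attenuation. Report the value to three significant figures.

Distance alone: 1540 × (0.310/1.70)² = 1540 × 0.03325 = 51.21 mR/h.
Shield: 15.0/5.40 = 2.778 half-value layers → attenuation 2^(−2.778) = 0.1458.
Combined: 51.21 × 0.1458 = 7.466 mR/h.

7.47 mR/h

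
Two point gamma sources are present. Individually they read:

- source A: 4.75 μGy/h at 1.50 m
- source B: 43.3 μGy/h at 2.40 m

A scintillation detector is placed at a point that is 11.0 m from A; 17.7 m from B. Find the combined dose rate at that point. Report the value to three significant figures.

By superposition, sum each source's inverse-square contribution:
A: 4.75 × (1.50/11.0)² = 0.08833 μGy/h
B: 43.3 × (2.40/17.7)² = 0.7961 μGy/h
Total = 0.08833 + 0.7961 = 0.8844 μGy/h.

0.884 μGy/h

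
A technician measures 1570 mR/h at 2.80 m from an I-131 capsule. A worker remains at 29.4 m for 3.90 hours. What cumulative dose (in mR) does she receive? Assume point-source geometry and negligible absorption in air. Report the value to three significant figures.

By the inverse-square law, rate at 29.4 m:
(2.80/29.4)² = 0.009070, so 1570 × 0.009070 = 14.24 mR/h.
Dose = rate × time = 14.24 mR/h × 3.900 h = 55.54 mR.

55.5 mR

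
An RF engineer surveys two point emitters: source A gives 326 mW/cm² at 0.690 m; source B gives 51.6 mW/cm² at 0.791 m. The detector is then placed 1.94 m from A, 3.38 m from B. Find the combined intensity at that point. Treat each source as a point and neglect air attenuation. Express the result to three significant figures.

Each source contributes Iᵢ·(dᵢ/rᵢ)²; contributions add.
A: 326 × (0.690/1.94)² = 41.24 mW/cm²
B: 51.6 × (0.791/3.38)² = 2.826 mW/cm²
Total = 41.24 + 2.826 = 44.07 mW/cm².

44.1 mW/cm²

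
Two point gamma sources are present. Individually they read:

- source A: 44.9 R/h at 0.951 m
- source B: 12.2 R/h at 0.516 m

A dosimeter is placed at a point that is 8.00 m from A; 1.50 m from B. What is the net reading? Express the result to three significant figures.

2.08 R/h

Each source contributes Iᵢ·(dᵢ/rᵢ)²; contributions add.
A: 44.9 × (0.951/8.00)² = 0.6345 R/h
B: 12.2 × (0.516/1.50)² = 1.444 R/h
Total = 0.6345 + 1.444 = 2.079 R/h.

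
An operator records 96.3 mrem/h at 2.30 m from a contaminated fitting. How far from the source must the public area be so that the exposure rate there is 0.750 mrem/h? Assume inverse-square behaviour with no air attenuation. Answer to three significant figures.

26.1 m

Since intensity falls as 1/r², d₂ = d₁·√(I₁/I₂).
I₁/I₂ = 96.3/0.750 = 128.4, so d₂ = 2.30 × √128.4 = 26.06 m.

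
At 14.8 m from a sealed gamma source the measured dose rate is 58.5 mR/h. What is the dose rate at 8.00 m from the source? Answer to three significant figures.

200 mR/h

Applying the 1/r² law, scaling from 14.8 m to 8.00 m:
(14.8/8.00)² = 3.423, so 58.5 × 3.423 = 200.2 mR/h.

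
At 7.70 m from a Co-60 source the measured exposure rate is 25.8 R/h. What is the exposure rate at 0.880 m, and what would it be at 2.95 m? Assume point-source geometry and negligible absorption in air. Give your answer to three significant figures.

1980 R/h; 176 R/h

Since intensity falls as 1/r²,
At 0.880 m: 25.8 × (7.70/0.880)² = 25.8 × 76.56 = 1975 R/h
At 2.95 m: (0.880/2.95)² = 0.08899, so 1975 × 0.08899 = 175.8 R/h.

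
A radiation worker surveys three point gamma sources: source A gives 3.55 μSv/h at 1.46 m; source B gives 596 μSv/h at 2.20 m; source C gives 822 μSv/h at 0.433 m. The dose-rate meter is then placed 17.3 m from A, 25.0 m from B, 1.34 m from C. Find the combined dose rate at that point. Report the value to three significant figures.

Each source contributes Iᵢ·(dᵢ/rᵢ)²; contributions add.
A: 3.55 × (1.46/17.3)² = 0.02528 μSv/h
B: 596 × (2.20/25.0)² = 4.615 μSv/h
C: 822 × (0.433/1.34)² = 85.83 μSv/h
Total = 0.02528 + 4.615 + 85.83 = 90.47 μSv/h.

90.5 μSv/h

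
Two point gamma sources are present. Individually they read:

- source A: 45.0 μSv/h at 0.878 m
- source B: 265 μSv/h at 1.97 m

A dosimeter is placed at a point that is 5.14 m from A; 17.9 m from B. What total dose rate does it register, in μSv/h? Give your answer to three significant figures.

4.52 μSv/h

By superposition, sum each source's inverse-square contribution:
A: 45.0 × (0.878/5.14)² = 1.313 μSv/h
B: 265 × (1.97/17.9)² = 3.210 μSv/h
Total = 1.313 + 3.210 = 4.523 μSv/h.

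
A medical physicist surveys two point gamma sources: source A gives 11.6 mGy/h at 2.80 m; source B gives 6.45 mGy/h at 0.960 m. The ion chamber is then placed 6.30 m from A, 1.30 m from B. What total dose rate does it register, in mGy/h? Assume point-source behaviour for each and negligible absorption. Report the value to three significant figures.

5.81 mGy/h

By superposition, sum each source's inverse-square contribution:
A: 11.6 × (2.80/6.30)² = 2.291 mGy/h
B: 6.45 × (0.960/1.30)² = 3.517 mGy/h
Total = 2.291 + 3.517 = 5.808 mGy/h.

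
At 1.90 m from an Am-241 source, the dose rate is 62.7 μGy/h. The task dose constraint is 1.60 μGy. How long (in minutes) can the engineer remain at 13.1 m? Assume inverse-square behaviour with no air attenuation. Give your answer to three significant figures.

Applying the 1/r² law, rate at 13.1 m:
62.7 × (1.90/13.1)² = 62.7 × 0.02104 = 1.319 μGy/h.
Stay time = 1.60 μGy ÷ 1.319 μGy/h = 1.213 h = 72.78 min.

72.8 min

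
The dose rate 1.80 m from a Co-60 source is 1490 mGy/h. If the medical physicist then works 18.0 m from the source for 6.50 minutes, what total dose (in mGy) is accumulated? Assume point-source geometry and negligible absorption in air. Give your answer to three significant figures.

1.61 mGy

Using I₁d₁² = I₂d₂², rate at 18.0 m:
(1.80/18.0)² = 0.01000, so 1490 × 0.01000 = 14.90 mGy/h.
Dose = rate × time = 14.90 mGy/h × 0.1083 h = 1.614 mGy.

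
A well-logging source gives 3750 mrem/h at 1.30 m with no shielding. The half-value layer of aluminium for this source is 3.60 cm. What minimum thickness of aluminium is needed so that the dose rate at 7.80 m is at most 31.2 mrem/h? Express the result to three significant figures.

6.26 cm

At 7.80 m, distance alone gives (1.30/7.80)² = 0.02778, so 3750 × 0.02778 = 104.2 mrem/h.
Further attenuation needed: 104.2/31.2 = 3.340.
n = log₂(3.340) = 1.740 half-value layers.
Thickness = 1.740 × 3.60 cm = 6.264 cm.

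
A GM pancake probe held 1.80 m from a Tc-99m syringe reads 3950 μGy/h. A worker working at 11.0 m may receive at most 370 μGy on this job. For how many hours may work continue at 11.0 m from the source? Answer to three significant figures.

Using I₁d₁² = I₂d₂², rate at 11.0 m:
(1.80/11.0)² = 0.02678, so 3950 × 0.02678 = 105.8 μGy/h.
Stay time = 370 μGy ÷ 105.8 μGy/h = 3.497 h.

3.50 h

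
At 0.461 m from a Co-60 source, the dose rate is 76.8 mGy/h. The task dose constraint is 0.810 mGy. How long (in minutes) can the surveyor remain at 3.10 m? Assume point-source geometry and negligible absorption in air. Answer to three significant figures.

28.6 min

Using I₁d₁² = I₂d₂², rate at 3.10 m:
(0.461/3.10)² = 0.02211, so 76.8 × 0.02211 = 1.698 mGy/h.
Stay time = 0.810 mGy ÷ 1.698 mGy/h = 0.4770 h = 28.62 min.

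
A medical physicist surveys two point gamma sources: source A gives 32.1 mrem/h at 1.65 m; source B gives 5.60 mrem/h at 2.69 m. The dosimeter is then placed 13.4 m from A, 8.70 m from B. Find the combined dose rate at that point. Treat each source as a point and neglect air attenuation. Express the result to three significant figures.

By superposition, sum each source's inverse-square contribution:
A: 32.1 × (1.65/13.4)² = 0.4867 mrem/h
B: 5.60 × (2.69/8.70)² = 0.5354 mrem/h
Total = 0.4867 + 0.5354 = 1.022 mrem/h.

1.02 mrem/h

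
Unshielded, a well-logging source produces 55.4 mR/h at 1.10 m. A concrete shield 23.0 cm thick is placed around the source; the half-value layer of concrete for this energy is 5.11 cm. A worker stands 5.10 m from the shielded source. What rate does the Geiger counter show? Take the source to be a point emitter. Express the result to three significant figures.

0.114 mR/h

Distance alone: (1.10/5.10)² = 0.04652, so 55.4 × 0.04652 = 2.577 mR/h.
Shield: 23.0/5.11 = 4.501 half-value layers → attenuation 2^(−4.501) = 0.04416.
Combined: 2.577 × 0.04416 = 0.1138 mR/h.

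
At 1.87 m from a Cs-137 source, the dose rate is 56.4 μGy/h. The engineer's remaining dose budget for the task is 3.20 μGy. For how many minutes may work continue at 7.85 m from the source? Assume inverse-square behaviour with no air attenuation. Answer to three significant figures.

Using I₁d₁² = I₂d₂², rate at 7.85 m:
56.4 × (1.87/7.85)² = 56.4 × 0.05675 = 3.201 μGy/h.
Stay time = 3.20 μGy ÷ 3.201 μGy/h = 0.9997 h = 59.98 min.

60.0 min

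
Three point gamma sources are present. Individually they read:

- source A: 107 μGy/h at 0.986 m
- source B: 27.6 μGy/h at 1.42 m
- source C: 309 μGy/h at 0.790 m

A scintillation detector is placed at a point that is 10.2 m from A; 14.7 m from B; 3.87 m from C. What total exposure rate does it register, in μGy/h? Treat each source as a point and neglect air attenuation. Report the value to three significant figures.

Each source contributes Iᵢ·(dᵢ/rᵢ)²; contributions add.
A: 107 × (0.986/10.2)² = 0.9999 μGy/h
B: 27.6 × (1.42/14.7)² = 0.2575 μGy/h
C: 309 × (0.790/3.87)² = 12.88 μGy/h
Total = 0.9999 + 0.2575 + 12.88 = 14.14 μGy/h.

14.1 μGy/h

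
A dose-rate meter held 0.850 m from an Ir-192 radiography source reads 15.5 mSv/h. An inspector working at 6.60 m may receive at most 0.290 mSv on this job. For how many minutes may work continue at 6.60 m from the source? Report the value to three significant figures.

By the inverse-square law, rate at 6.60 m:
(0.850/6.60)² = 0.01659, so 15.5 × 0.01659 = 0.2571 mSv/h.
Stay time = 0.290 mSv ÷ 0.2571 mSv/h = 1.128 h = 67.68 min.

67.7 min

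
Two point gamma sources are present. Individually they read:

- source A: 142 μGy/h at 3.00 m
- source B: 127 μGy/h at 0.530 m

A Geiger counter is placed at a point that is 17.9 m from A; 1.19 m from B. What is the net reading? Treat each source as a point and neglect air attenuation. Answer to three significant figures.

By superposition, sum each source's inverse-square contribution:
A: 142 × (3.00/17.9)² = 3.989 μGy/h
B: 127 × (0.530/1.19)² = 25.19 μGy/h
Total = 3.989 + 25.19 = 29.18 μGy/h.

29.2 μGy/h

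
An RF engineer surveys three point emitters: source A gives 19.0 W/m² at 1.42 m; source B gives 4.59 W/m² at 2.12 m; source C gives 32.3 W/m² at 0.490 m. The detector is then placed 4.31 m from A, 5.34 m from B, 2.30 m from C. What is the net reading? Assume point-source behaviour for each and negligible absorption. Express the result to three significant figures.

4.25 W/m²

By superposition, sum each source's inverse-square contribution:
A: 19.0 × (1.42/4.31)² = 2.062 W/m²
B: 4.59 × (2.12/5.34)² = 0.7234 W/m²
C: 32.3 × (0.490/2.30)² = 1.466 W/m²
Total = 2.062 + 0.7234 + 1.466 = 4.251 W/m².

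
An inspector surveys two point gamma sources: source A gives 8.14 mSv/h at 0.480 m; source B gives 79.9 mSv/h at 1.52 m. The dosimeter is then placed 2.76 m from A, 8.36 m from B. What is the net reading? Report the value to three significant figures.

2.89 mSv/h

Each source contributes Iᵢ·(dᵢ/rᵢ)²; contributions add.
A: 8.14 × (0.480/2.76)² = 0.2462 mSv/h
B: 79.9 × (1.52/8.36)² = 2.641 mSv/h
Total = 0.2462 + 2.641 = 2.887 mSv/h.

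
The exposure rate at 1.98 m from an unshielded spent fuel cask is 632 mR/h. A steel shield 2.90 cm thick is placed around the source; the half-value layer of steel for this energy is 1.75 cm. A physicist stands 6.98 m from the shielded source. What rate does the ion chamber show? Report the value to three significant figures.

16.1 mR/h

Distance alone: (1.98/6.98)² = 0.08047, so 632 × 0.08047 = 50.86 mR/h.
Shield: 2.90/1.75 = 1.657 half-value layers → attenuation 2^(−1.657) = 0.3171.
Combined: 50.86 × 0.3171 = 16.13 mR/h.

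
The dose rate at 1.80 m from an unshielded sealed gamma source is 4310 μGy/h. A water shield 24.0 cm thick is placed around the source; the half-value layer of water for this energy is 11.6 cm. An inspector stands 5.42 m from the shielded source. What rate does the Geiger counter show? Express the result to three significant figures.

113 μGy/h

Distance alone: (1.80/5.42)² = 0.1103, so 4310 × 0.1103 = 475.4 μGy/h.
Shield: 24.0/11.6 = 2.069 half-value layers → attenuation 2^(−2.069) = 0.2383.
Combined: 475.4 × 0.2383 = 113.3 μGy/h.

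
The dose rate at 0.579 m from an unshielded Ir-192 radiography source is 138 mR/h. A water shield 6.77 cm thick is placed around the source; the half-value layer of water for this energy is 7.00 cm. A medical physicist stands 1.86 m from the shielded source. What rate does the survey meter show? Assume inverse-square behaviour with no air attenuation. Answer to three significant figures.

6.84 mR/h

Distance alone: (0.579/1.86)² = 0.09690, so 138 × 0.09690 = 13.37 mR/h.
Shield: 6.77/7.00 = 0.9671 half-value layers → attenuation 2^(−0.9671) = 0.5115.
Combined: 13.37 × 0.5115 = 6.839 mR/h.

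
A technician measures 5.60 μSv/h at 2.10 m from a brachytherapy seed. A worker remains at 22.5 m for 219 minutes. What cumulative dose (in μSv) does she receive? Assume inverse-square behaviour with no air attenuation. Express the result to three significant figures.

Applying the 1/r² law, rate at 22.5 m:
(2.10/22.5)² = 0.008711, so 5.60 × 0.008711 = 0.04878 μSv/h.
Dose = rate × time = 0.04878 μSv/h × 3.650 h = 0.1780 μSv.

0.178 μSv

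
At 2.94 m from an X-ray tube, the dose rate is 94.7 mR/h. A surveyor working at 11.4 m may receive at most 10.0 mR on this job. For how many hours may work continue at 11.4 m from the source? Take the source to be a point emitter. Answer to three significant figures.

1.59 h

Using I₁d₁² = I₂d₂², rate at 11.4 m:
94.7 × (2.94/11.4)² = 94.7 × 0.06651 = 6.298 mR/h.
Stay time = 10.0 mR ÷ 6.298 mR/h = 1.588 h.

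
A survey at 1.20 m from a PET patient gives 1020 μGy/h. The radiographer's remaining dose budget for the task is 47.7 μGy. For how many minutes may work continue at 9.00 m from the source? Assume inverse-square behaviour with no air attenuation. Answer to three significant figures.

158 min

Applying the 1/r² law, rate at 9.00 m:
(1.20/9.00)² = 0.01778, so 1020 × 0.01778 = 18.14 μGy/h.
Stay time = 47.7 μGy ÷ 18.14 μGy/h = 2.630 h = 157.8 min.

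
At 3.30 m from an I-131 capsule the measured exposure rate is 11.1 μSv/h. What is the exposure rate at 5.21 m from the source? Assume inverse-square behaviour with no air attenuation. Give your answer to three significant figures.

By the inverse-square law, scaling from 3.30 m to 5.21 m:
11.1 × (3.30/5.21)² = 11.1 × 0.4012 = 4.453 μSv/h.

4.45 μSv/h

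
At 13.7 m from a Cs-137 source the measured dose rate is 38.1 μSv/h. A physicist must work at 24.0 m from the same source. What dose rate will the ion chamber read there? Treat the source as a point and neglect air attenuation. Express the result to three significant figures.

12.4 μSv/h

Since intensity falls as 1/r², scaling from 13.7 m to 24.0 m:
38.1 × (13.7/24.0)² = 38.1 × 0.3259 = 12.42 μSv/h.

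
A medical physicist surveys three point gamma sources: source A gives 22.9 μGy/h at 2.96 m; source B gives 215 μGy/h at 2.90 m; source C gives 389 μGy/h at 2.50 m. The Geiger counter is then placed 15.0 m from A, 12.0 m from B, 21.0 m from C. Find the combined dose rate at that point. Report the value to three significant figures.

19.0 μGy/h

By superposition, sum each source's inverse-square contribution:
A: 22.9 × (2.96/15.0)² = 0.8917 μGy/h
B: 215 × (2.90/12.0)² = 12.56 μGy/h
C: 389 × (2.50/21.0)² = 5.513 μGy/h
Total = 0.8917 + 12.56 + 5.513 = 18.96 μGy/h.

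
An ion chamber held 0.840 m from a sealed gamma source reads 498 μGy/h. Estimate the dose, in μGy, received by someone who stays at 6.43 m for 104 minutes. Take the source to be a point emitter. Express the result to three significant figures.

Since intensity falls as 1/r², rate at 6.43 m:
(0.840/6.43)² = 0.01707, so 498 × 0.01707 = 8.501 μGy/h.
Dose = rate × time = 8.501 μGy/h × 1.733 h = 14.73 μGy.

14.7 μGy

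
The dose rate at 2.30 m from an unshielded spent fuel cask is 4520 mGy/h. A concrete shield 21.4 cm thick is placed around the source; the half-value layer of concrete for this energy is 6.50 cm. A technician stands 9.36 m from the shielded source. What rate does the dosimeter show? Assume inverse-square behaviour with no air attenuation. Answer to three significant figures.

Distance alone: (2.30/9.36)² = 0.06038, so 4520 × 0.06038 = 272.9 mGy/h.
Shield: 21.4/6.50 = 3.292 half-value layers → attenuation 2^(−3.292) = 0.1021.
Combined: 272.9 × 0.1021 = 27.86 mGy/h.

27.9 mGy/h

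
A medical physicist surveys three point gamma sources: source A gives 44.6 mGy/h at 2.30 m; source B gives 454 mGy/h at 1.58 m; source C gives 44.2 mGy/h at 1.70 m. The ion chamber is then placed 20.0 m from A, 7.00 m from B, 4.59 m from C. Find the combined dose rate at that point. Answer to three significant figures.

Each source contributes Iᵢ·(dᵢ/rᵢ)²; contributions add.
A: 44.6 × (2.30/20.0)² = 0.5898 mGy/h
B: 454 × (1.58/7.00)² = 23.13 mGy/h
C: 44.2 × (1.70/4.59)² = 6.063 mGy/h
Total = 0.5898 + 23.13 + 6.063 = 29.78 mGy/h.

29.8 mGy/h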